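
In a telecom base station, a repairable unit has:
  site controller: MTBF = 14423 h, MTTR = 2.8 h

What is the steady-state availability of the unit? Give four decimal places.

A(site controller) = MTBF/(MTBF+MTTR) = 14423/(14423+2.8) = 0.9998

0.9998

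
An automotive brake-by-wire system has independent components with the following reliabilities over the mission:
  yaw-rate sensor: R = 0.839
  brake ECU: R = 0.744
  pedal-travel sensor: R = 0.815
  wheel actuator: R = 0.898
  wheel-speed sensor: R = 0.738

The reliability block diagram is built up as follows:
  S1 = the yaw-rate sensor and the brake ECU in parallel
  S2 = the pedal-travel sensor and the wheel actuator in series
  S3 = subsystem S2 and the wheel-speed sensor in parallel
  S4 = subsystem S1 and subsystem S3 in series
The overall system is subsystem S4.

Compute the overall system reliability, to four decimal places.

0.8914

Parallel (yaw-rate sensor and brake ECU): 1 − (1 − 0.839000)(1 − 0.744000) = 0.958784
Series (pedal-travel sensor and wheel actuator): 0.815000 × 0.898000 = 0.731870
Parallel ([0.731870] and wheel-speed sensor): 1 − (1 − 0.731870)(1 − 0.738000) = 0.929750
Series ([0.958784] and [0.929750]): 0.958784 × 0.929750 = 0.8914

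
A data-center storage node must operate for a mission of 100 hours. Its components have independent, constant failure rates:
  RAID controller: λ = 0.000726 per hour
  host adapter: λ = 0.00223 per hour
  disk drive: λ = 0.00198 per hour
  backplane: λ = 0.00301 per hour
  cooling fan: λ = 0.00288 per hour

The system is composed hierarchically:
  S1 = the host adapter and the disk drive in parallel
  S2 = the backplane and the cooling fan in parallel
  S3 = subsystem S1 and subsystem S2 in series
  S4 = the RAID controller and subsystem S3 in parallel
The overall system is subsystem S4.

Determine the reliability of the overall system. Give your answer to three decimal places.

R(RAID controller) = exp(−0.000726 × 100) = 0.92997
R(host adapter) = exp(−0.00223 × 100) = 0.80011
R(disk drive) = exp(−0.00198 × 100) = 0.82037
R(backplane) = exp(−0.00301 × 100) = 0.74008
R(cooling fan) = exp(−0.00288 × 100) = 0.74976
Parallel (host adapter and disk drive): 1 − (1 − 0.80011)(1 − 0.82037) = 0.96409
Parallel (backplane and cooling fan): 1 − (1 − 0.74008)(1 − 0.74976) = 0.93496
Series ([0.96409] and [0.93496]): 0.96409 × 0.93496 = 0.90139
Parallel (RAID controller and [0.90139]): 1 − (1 − 0.92997)(1 − 0.90139) = 0.993

0.993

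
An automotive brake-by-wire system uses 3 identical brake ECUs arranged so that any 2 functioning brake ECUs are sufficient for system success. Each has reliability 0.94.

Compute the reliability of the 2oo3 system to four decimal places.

R = Σ_{i=2}^{3} C(3,i) p^i (1−p)^{3−i} with p = 0.94
C(3,2)·0.94^2·0.06^1 = 0.159048
C(3,3)·0.94^3·0.06^0 = 0.830584
Sum = 0.9896

0.9896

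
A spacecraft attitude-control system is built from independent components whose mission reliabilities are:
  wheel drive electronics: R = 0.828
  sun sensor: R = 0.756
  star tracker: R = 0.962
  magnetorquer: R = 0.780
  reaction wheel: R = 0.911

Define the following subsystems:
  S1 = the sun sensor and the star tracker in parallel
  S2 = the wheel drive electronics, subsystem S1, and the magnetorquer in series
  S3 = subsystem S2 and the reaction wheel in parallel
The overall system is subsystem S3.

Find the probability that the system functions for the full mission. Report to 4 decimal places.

0.9679

Parallel (sun sensor and star tracker): 1 − (1 − 0.756000)(1 − 0.962000) = 0.990728
Series (wheel drive electronics, [0.990728], and magnetorquer): 0.828000 × 0.990728 × 0.780000 = 0.639852
Parallel ([0.639852] and reaction wheel): 1 − (1 − 0.639852)(1 − 0.911000) = 0.9679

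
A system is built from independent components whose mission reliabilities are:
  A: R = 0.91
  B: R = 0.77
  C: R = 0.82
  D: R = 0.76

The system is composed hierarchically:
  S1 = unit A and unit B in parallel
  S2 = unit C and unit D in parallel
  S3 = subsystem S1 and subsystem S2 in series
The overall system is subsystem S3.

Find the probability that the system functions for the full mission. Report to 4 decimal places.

0.9370

Parallel (A and B): 1 − (1 − 0.910000)(1 − 0.770000) = 0.979300
Parallel (C and D): 1 − (1 − 0.820000)(1 − 0.760000) = 0.956800
Series ([0.979300] and [0.956800]): 0.979300 × 0.956800 = 0.9370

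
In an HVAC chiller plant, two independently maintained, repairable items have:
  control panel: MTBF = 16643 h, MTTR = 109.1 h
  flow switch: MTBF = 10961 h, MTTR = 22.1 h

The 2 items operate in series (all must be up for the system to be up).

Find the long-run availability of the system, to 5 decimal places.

A(control panel) = MTBF/(MTBF+MTTR) = 16643/(16643+109.1) = 0.993487
A(flow switch) = MTBF/(MTBF+MTTR) = 10961/(10961+22.1) = 0.997988
Series availability: 0.993487 × 0.997988 = 0.99149

0.99149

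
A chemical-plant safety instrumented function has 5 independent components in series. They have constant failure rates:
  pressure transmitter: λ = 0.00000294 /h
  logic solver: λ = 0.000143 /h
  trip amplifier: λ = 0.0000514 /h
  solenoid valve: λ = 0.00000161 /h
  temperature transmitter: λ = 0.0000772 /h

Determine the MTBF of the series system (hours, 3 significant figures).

Series of exponential components: λ_sys = Σ λ_i
λ_sys = 0.00000294 + 0.000143 + 0.0000514 + 0.00000161 + 0.0000772 = 2.7615e-04 /h
MTBF = 1 / λ_sys = 3620 h

3620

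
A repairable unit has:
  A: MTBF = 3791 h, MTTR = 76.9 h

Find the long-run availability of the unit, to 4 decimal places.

0.9801

A(A) = MTBF/(MTBF+MTTR) = 3791/(3791+76.9) = 0.9801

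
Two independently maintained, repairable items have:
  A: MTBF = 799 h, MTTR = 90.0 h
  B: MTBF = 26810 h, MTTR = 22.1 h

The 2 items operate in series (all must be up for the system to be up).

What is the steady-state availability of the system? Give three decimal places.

0.898

A(A) = MTBF/(MTBF+MTTR) = 799/(799+90.0) = 0.898763
A(B) = MTBF/(MTBF+MTTR) = 26810/(26810+22.1) = 0.999176
Series availability: 0.898763 × 0.999176 = 0.898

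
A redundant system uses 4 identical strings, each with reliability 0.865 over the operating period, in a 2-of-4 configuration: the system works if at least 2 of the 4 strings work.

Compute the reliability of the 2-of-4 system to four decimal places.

0.9912

R = Σ_{i=2}^{4} C(4,i) p^i (1−p)^{4−i} with p = 0.865
C(4,2)·0.865^2·0.135^2 = 0.081818
C(4,3)·0.865^3·0.135^1 = 0.349496
C(4,4)·0.865^4·0.135^0 = 0.559841
Sum = 0.9912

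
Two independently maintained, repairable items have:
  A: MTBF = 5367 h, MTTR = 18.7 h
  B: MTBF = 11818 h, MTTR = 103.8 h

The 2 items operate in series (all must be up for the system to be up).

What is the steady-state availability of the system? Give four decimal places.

0.9879

A(A) = MTBF/(MTBF+MTTR) = 5367/(5367+18.7) = 0.996528
A(B) = MTBF/(MTBF+MTTR) = 11818/(11818+103.8) = 0.991293
Series availability: 0.996528 × 0.991293 = 0.9879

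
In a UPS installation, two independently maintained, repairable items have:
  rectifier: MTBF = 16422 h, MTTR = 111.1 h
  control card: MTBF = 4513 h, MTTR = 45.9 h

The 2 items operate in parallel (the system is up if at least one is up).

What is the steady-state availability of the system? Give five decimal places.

A(rectifier) = MTBF/(MTBF+MTTR) = 16422/(16422+111.1) = 0.993280
A(control card) = MTBF/(MTBF+MTTR) = 4513/(4513+45.9) = 0.989932
Parallel availability: 1 − (1 − 0.993280)(1 − 0.989932) = 0.99993

0.99993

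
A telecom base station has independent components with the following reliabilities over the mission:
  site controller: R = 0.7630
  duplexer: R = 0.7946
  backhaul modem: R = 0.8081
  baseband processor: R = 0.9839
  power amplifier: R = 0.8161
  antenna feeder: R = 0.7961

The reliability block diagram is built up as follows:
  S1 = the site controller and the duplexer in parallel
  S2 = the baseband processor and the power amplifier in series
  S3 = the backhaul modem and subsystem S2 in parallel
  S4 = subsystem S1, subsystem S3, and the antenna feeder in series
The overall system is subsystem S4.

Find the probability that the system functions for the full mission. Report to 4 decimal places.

0.7287

Parallel (site controller and duplexer): 1 − (1 − 0.763000)(1 − 0.794600) = 0.951320
Series (baseband processor and power amplifier): 0.983900 × 0.816100 = 0.802961
Parallel (backhaul modem and [0.802961]): 1 − (1 − 0.808100)(1 − 0.802961) = 0.962188
Series ([0.951320], [0.962188], and antenna feeder): 0.951320 × 0.962188 × 0.796100 = 0.7287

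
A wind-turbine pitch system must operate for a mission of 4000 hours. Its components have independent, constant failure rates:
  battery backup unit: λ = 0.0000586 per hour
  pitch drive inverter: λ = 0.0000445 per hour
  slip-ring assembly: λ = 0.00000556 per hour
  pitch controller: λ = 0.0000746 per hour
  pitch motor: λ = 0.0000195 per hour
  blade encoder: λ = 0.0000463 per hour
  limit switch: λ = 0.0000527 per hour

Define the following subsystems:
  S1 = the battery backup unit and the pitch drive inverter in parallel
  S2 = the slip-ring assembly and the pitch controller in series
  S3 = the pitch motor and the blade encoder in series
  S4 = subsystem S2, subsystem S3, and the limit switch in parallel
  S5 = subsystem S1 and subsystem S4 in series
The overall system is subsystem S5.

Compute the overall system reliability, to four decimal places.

0.9543

R(battery backup unit) = exp(−0.0000586 × 4000) = 0.791045
R(pitch drive inverter) = exp(−0.0000445 × 4000) = 0.836942
R(slip-ring assembly) = exp(−0.00000556 × 4000) = 0.978005
R(pitch controller) = exp(−0.0000746 × 4000) = 0.742004
R(pitch motor) = exp(−0.0000195 × 4000) = 0.924964
R(blade encoder) = exp(−0.0000463 × 4000) = 0.830938
R(limit switch) = exp(−0.0000527 × 4000) = 0.809936
Parallel (battery backup unit and pitch drive inverter): 1 − (1 − 0.791045)(1 − 0.836942) = 0.965928
Series (slip-ring assembly and pitch controller): 0.978005 × 0.742004 = 0.725684
Series (pitch motor and blade encoder): 0.924964 × 0.830938 = 0.768588
Parallel ([0.725684], [0.768588], and limit switch): 1 − (1 − 0.725684)(1 − 0.768588)(1 − 0.809936) = 0.987935
Series ([0.965928] and [0.987935]): 0.965928 × 0.987935 = 0.9543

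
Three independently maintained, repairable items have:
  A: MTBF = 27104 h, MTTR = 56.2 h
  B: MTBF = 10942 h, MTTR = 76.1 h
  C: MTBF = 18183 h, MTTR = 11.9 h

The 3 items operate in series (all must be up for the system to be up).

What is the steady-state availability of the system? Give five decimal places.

0.99039

A(A) = MTBF/(MTBF+MTTR) = 27104/(27104+56.2) = 0.997931
A(B) = MTBF/(MTBF+MTTR) = 10942/(10942+76.1) = 0.993093
A(C) = MTBF/(MTBF+MTTR) = 18183/(18183+11.9) = 0.999346
Series availability: 0.997931 × 0.993093 × 0.999346 = 0.99039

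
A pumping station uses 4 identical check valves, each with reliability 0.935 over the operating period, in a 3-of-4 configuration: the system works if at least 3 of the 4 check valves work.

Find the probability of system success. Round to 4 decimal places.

R = Σ_{i=3}^{4} C(4,i) p^i (1−p)^{4−i} with p = 0.935
C(4,3)·0.935^3·0.065^1 = 0.212524
C(4,4)·0.935^4·0.065^0 = 0.764269
Sum = 0.9768

0.9768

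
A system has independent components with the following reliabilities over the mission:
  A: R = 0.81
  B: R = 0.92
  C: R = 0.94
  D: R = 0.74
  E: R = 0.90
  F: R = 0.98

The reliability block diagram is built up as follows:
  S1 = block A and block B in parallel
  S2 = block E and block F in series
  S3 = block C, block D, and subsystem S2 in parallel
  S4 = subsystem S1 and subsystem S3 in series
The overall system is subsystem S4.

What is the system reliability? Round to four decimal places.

0.9830

Parallel (A and B): 1 − (1 − 0.810000)(1 − 0.920000) = 0.984800
Series (E and F): 0.900000 × 0.980000 = 0.882000
Parallel (C, D, and [0.882000]): 1 − (1 − 0.940000)(1 − 0.740000)(1 − 0.882000) = 0.998159
Series ([0.984800] and [0.998159]): 0.984800 × 0.998159 = 0.9830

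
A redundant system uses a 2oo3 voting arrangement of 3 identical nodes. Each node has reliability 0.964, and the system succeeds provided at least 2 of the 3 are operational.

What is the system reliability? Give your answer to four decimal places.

0.9962

R = Σ_{i=2}^{3} C(3,i) p^i (1−p)^{3−i} with p = 0.964
C(3,2)·0.964^2·0.036^1 = 0.100364
C(3,3)·0.964^3·0.036^0 = 0.895841
Sum = 0.9962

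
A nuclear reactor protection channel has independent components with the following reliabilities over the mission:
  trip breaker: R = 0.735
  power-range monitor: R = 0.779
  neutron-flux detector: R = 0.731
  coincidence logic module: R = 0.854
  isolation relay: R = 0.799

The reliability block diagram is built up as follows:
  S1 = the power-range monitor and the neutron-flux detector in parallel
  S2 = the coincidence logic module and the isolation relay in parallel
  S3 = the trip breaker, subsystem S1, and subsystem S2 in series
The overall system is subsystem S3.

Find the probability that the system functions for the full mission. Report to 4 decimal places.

0.6710

Parallel (power-range monitor and neutron-flux detector): 1 − (1 − 0.779000)(1 − 0.731000) = 0.940551
Parallel (coincidence logic module and isolation relay): 1 − (1 − 0.854000)(1 − 0.799000) = 0.970654
Series (trip breaker, [0.940551], and [0.970654]): 0.735000 × 0.940551 × 0.970654 = 0.6710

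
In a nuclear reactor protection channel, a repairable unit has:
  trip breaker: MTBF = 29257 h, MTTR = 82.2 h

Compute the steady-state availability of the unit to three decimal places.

A(trip breaker) = MTBF/(MTBF+MTTR) = 29257/(29257+82.2) = 0.997

0.997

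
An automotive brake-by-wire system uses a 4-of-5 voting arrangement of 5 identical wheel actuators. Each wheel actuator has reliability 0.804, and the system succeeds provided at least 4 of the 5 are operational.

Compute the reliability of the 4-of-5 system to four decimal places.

0.7455

R = Σ_{i=4}^{5} C(5,i) p^i (1−p)^{5−i} with p = 0.804
C(5,4)·0.804^4·0.196^1 = 0.409497
C(5,5)·0.804^5·0.196^0 = 0.335954
Sum = 0.7455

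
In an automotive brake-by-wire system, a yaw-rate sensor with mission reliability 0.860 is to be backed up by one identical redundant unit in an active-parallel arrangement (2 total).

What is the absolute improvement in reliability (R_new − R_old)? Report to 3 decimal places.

R_before = 0.860
R_after = 1 − (1 − 0.860)^2 = 0.980
ΔR = 0.980 − 0.860 = 0.120

0.120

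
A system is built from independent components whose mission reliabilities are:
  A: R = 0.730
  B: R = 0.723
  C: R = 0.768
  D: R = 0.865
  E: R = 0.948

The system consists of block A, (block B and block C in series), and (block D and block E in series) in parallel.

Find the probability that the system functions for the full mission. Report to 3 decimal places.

0.978

Series (B and C): 0.72300 × 0.76800 = 0.55526
Series (D and E): 0.86500 × 0.94800 = 0.82002
Parallel (A, [0.55526], and [0.82002]): 1 − (1 − 0.73000)(1 − 0.55526)(1 − 0.82002) = 0.978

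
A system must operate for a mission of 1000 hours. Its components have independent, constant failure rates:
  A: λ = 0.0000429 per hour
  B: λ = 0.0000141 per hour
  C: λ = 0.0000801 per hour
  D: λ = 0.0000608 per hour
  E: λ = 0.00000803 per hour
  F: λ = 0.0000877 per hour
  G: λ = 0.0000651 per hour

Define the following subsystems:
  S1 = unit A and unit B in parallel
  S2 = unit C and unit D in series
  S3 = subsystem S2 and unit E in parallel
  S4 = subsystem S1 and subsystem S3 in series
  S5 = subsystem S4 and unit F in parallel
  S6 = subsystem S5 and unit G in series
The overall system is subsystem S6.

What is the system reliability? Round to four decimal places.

0.9368

R(A) = exp(−0.0000429 × 1000) = 0.958007
R(B) = exp(−0.0000141 × 1000) = 0.985999
R(C) = exp(−0.0000801 × 1000) = 0.923024
R(D) = exp(−0.0000608 × 1000) = 0.941011
R(E) = exp(−0.00000803 × 1000) = 0.992002
R(F) = exp(−0.0000877 × 1000) = 0.916036
R(G) = exp(−0.0000651 × 1000) = 0.936974
Parallel (A and B): 1 − (1 − 0.958007)(1 − 0.985999) = 0.999412
Series (C and D): 0.923024 × 0.941011 = 0.868576
Parallel ([0.868576] and E): 1 − (1 − 0.868576)(1 − 0.992002) = 0.998949
Series ([0.999412] and [0.998949]): 0.999412 × 0.998949 = 0.998362
Parallel ([0.998362] and F): 1 − (1 − 0.998362)(1 − 0.916036) = 0.999862
Series ([0.999862] and G): 0.999862 × 0.936974 = 0.9368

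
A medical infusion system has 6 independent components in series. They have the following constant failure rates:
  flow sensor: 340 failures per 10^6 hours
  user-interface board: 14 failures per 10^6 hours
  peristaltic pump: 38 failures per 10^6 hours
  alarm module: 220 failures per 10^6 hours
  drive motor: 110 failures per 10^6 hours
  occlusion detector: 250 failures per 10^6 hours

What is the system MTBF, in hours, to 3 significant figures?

1030

Series of exponential components: λ_sys = Σ λ_i
λ_sys = 0.00034 + 0.000014 + 0.000038 + 0.00022 + 0.00011 + 0.00025 = 9.7200e-04 /h
MTBF = 1 / λ_sys = 1030 h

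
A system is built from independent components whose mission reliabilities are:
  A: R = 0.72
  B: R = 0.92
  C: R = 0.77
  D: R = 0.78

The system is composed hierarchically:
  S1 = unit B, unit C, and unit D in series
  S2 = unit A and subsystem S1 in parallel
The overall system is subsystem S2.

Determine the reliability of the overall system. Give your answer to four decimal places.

Series (B, C, and D): 0.920000 × 0.770000 × 0.780000 = 0.552552
Parallel (A and [0.552552]): 1 − (1 − 0.720000)(1 − 0.552552) = 0.8747

0.8747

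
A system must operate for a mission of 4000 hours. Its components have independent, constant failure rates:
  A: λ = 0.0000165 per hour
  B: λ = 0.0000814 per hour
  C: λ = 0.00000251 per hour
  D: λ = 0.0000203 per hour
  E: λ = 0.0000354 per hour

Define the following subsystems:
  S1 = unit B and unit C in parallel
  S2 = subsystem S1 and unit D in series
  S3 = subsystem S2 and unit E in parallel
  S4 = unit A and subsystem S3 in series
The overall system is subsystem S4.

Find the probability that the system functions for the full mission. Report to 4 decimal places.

0.9262

R(A) = exp(−0.0000165 × 4000) = 0.936131
R(B) = exp(−0.0000814 × 4000) = 0.722094
R(C) = exp(−0.00000251 × 4000) = 0.990010
R(D) = exp(−0.0000203 × 4000) = 0.922009
R(E) = exp(−0.0000354 × 4000) = 0.867968
Parallel (B and C): 1 − (1 − 0.722094)(1 − 0.990010) = 0.997224
Series ([0.997224] and D): 0.997224 × 0.922009 = 0.919450
Parallel ([0.919450] and E): 1 − (1 − 0.919450)(1 − 0.867968) = 0.989365
Series (A and [0.989365]): 0.936131 × 0.989365 = 0.9262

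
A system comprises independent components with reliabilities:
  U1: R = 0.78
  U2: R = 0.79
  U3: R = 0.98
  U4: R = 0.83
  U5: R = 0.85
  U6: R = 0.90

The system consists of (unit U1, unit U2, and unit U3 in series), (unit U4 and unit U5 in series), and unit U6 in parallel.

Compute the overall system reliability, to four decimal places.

0.9883

Series (U1, U2, and U3): 0.780000 × 0.790000 × 0.980000 = 0.603876
Series (U4 and U5): 0.830000 × 0.850000 = 0.705500
Parallel ([0.603876], [0.705500], and U6): 1 − (1 − 0.603876)(1 − 0.705500)(1 − 0.900000) = 0.9883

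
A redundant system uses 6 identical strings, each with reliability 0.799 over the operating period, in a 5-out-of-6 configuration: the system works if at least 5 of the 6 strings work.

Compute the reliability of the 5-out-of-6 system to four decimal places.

R = Σ_{i=5}^{6} C(6,i) p^i (1−p)^{6−i} with p = 0.799
C(6,5)·0.799^5·0.201^1 = 0.392718
C(6,6)·0.799^6·0.201^0 = 0.260184
Sum = 0.6529

0.6529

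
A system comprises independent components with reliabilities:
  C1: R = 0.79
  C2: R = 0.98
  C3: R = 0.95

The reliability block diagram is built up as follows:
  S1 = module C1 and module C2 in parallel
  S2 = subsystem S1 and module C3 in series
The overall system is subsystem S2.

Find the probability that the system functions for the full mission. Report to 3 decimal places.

Parallel (C1 and C2): 1 − (1 − 0.79000)(1 − 0.98000) = 0.99580
Series ([0.99580] and C3): 0.99580 × 0.95000 = 0.946

0.946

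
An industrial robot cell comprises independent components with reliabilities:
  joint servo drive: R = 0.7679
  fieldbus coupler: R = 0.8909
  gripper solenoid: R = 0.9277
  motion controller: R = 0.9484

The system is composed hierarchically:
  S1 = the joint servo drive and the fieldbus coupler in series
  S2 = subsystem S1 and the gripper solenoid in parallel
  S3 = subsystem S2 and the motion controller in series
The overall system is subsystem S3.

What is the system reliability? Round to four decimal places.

Series (joint servo drive and fieldbus coupler): 0.767900 × 0.890900 = 0.684122
Parallel ([0.684122] and gripper solenoid): 1 − (1 − 0.684122)(1 − 0.927700) = 0.977162
Series ([0.977162] and motion controller): 0.977162 × 0.948400 = 0.9267

0.9267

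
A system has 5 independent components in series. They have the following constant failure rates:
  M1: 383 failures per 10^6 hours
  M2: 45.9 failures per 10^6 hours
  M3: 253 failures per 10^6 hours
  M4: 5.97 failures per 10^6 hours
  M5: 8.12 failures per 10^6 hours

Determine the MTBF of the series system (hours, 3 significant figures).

Series of exponential components: λ_sys = Σ λ_i
λ_sys = 0.000383 + 0.0000459 + 0.000253 + 0.00000597 + 0.00000812 = 6.9599e-04 /h
MTBF = 1 / λ_sys = 1440 h

1440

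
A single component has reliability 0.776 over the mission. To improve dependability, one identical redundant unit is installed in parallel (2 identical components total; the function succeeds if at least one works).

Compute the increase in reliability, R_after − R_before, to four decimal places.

0.1738

R_before = 0.776
R_after = 1 − (1 − 0.776)^2 = 0.9498
ΔR = 0.9498 − 0.776 = 0.1738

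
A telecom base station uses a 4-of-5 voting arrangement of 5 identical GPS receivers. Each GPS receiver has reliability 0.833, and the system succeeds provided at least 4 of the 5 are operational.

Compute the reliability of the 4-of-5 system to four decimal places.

0.8031

R = Σ_{i=4}^{5} C(5,i) p^i (1−p)^{5−i} with p = 0.833
C(5,4)·0.833^4·0.167^1 = 0.402037
C(5,5)·0.833^5·0.167^0 = 0.401074
Sum = 0.8031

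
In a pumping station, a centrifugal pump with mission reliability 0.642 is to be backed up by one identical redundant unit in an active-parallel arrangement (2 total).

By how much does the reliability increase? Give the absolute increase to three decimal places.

R_before = 0.642
R_after = 1 − (1 − 0.642)^2 = 0.872
ΔR = 0.872 − 0.642 = 0.230

0.230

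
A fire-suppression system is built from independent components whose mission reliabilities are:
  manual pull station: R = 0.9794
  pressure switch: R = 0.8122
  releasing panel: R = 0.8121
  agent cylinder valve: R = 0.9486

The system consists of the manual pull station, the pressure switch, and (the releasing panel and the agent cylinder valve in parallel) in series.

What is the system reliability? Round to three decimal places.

0.788

Parallel (releasing panel and agent cylinder valve): 1 − (1 − 0.81210)(1 − 0.94860) = 0.99034
Series (manual pull station, pressure switch, and [0.99034]): 0.97940 × 0.81220 × 0.99034 = 0.788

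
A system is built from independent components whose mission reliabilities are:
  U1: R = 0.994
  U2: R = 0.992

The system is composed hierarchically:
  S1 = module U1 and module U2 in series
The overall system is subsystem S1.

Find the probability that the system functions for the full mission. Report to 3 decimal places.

0.986

Series (U1 and U2): 0.99400 × 0.99200 = 0.986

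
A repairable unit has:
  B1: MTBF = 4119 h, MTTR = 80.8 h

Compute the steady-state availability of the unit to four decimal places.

0.9808

A(B1) = MTBF/(MTBF+MTTR) = 4119/(4119+80.8) = 0.9808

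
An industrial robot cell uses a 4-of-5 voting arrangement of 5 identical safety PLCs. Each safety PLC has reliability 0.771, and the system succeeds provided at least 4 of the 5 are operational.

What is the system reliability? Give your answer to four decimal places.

0.6770

R = Σ_{i=4}^{5} C(5,i) p^i (1−p)^{5−i} with p = 0.771
C(5,4)·0.771^4·0.229^1 = 0.404597
C(5,5)·0.771^5·0.229^0 = 0.272441
Sum = 0.6770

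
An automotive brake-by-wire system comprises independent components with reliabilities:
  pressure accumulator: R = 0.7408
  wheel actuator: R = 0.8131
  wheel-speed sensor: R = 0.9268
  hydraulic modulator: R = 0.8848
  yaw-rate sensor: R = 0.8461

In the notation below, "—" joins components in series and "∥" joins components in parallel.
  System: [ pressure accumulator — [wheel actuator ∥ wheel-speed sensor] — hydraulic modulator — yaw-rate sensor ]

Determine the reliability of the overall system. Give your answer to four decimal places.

0.5470

Parallel (wheel actuator and wheel-speed sensor): 1 − (1 − 0.813100)(1 − 0.926800) = 0.986319
Series (pressure accumulator, [0.986319], hydraulic modulator, and yaw-rate sensor): 0.740800 × 0.986319 × 0.884800 × 0.846100 = 0.5470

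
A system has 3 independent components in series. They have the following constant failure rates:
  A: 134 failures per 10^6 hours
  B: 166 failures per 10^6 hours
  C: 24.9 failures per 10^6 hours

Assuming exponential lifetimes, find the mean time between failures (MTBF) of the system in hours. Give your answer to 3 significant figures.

Series of exponential components: λ_sys = Σ λ_i
λ_sys = 0.000134 + 0.000166 + 0.0000249 = 3.2490e-04 /h
MTBF = 1 / λ_sys = 3080 h

3080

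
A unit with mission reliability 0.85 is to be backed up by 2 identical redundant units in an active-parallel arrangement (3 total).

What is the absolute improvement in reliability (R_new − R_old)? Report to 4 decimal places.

0.1466

R_before = 0.85
R_after = 1 − (1 − 0.85)^3 = 0.9966
ΔR = 0.9966 − 0.85 = 0.1466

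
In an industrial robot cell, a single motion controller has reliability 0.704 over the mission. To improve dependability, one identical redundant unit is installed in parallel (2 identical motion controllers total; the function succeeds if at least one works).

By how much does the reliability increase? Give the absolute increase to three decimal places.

0.208

R_before = 0.704
R_after = 1 − (1 − 0.704)^2 = 0.912
ΔR = 0.912 − 0.704 = 0.208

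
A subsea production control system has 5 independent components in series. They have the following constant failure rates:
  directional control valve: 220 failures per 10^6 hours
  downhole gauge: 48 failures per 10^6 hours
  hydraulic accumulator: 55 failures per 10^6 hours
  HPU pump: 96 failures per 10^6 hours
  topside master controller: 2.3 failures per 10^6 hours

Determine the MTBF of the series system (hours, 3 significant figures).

2370

Series of exponential components: λ_sys = Σ λ_i
λ_sys = 0.00022 + 0.000048 + 0.000055 + 0.000096 + 0.0000023 = 4.2130e-04 /h
MTBF = 1 / λ_sys = 2370 h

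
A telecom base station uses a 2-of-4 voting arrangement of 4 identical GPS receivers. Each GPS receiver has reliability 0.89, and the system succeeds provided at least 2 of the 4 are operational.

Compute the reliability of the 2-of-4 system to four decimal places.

0.9951

R = Σ_{i=2}^{4} C(4,i) p^i (1−p)^{4−i} with p = 0.89
C(4,2)·0.89^2·0.11^2 = 0.057506
C(4,3)·0.89^3·0.11^1 = 0.310186
C(4,4)·0.89^4·0.11^0 = 0.627422
Sum = 0.9951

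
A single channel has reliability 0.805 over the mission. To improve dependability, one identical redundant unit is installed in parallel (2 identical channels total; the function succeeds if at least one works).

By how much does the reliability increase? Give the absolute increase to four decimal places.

0.1570

R_before = 0.805
R_after = 1 − (1 − 0.805)^2 = 0.9620
ΔR = 0.9620 − 0.805 = 0.1570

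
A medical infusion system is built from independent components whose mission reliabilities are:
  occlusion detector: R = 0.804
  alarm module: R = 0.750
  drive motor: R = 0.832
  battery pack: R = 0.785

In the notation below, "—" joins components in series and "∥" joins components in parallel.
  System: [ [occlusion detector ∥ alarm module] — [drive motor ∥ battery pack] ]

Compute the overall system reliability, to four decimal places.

0.9166

Parallel (occlusion detector and alarm module): 1 − (1 − 0.804000)(1 − 0.750000) = 0.951000
Parallel (drive motor and battery pack): 1 − (1 − 0.832000)(1 − 0.785000) = 0.963880
Series ([0.951000] and [0.963880]): 0.951000 × 0.963880 = 0.9166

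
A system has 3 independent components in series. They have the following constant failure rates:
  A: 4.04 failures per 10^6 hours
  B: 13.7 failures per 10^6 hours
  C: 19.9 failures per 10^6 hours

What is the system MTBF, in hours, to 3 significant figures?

26600

Series of exponential components: λ_sys = Σ λ_i
λ_sys = 0.00000404 + 0.0000137 + 0.0000199 = 3.7640e-05 /h
MTBF = 1 / λ_sys = 26600 h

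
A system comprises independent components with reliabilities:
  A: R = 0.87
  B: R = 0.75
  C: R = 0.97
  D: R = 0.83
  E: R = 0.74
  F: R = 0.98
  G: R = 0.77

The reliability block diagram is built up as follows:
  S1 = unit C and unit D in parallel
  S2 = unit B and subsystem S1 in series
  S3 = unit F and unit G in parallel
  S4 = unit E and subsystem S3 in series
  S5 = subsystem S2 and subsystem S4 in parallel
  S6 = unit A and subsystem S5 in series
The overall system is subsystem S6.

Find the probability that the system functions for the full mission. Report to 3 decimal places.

Parallel (C and D): 1 − (1 − 0.97000)(1 − 0.83000) = 0.99490
Series (B and [0.99490]): 0.75000 × 0.99490 = 0.74618
Parallel (F and G): 1 − (1 − 0.98000)(1 − 0.77000) = 0.99540
Series (E and [0.99540]): 0.74000 × 0.99540 = 0.73660
Parallel ([0.74618] and [0.73660]): 1 − (1 − 0.74618)(1 − 0.73660) = 0.93314
Series (A and [0.93314]): 0.87000 × 0.93314 = 0.812

0.812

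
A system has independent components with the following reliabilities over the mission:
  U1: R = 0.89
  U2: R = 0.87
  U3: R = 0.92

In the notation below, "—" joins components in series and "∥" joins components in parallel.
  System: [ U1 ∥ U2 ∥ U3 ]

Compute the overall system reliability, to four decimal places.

0.9989

Parallel (U1, U2, and U3): 1 − (1 − 0.890000)(1 − 0.870000)(1 − 0.920000) = 0.9989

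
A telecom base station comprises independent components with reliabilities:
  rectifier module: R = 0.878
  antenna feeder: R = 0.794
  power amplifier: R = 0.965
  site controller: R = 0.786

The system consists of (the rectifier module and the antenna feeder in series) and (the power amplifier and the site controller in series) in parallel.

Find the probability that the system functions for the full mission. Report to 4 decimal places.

0.9269

Series (rectifier module and antenna feeder): 0.878000 × 0.794000 = 0.697132
Series (power amplifier and site controller): 0.965000 × 0.786000 = 0.758490
Parallel ([0.697132] and [0.758490]): 1 − (1 − 0.697132)(1 − 0.758490) = 0.9269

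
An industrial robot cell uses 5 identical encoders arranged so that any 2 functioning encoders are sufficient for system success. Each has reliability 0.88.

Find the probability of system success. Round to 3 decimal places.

R = Σ_{i=2}^{5} C(5,i) p^i (1−p)^{5−i} with p = 0.88
C(5,2)·0.88^2·0.12^3 = 0.01338
C(5,3)·0.88^3·0.12^2 = 0.09813
C(5,4)·0.88^4·0.12^1 = 0.35982
C(5,5)·0.88^5·0.12^0 = 0.52773
Sum = 0.999

0.999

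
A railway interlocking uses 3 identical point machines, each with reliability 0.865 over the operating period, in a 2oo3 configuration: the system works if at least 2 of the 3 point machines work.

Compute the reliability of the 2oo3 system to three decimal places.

0.950

R = Σ_{i=2}^{3} C(3,i) p^i (1−p)^{3−i} with p = 0.865
C(3,2)·0.865^2·0.135^1 = 0.30303
C(3,3)·0.865^3·0.135^0 = 0.64721
Sum = 0.950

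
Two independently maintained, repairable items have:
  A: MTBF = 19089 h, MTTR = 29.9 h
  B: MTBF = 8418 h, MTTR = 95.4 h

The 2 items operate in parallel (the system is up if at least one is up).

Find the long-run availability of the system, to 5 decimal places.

0.99998

A(A) = MTBF/(MTBF+MTTR) = 19089/(19089+29.9) = 0.998436
A(B) = MTBF/(MTBF+MTTR) = 8418/(8418+95.4) = 0.988794
Parallel availability: 1 − (1 − 0.998436)(1 − 0.988794) = 0.99998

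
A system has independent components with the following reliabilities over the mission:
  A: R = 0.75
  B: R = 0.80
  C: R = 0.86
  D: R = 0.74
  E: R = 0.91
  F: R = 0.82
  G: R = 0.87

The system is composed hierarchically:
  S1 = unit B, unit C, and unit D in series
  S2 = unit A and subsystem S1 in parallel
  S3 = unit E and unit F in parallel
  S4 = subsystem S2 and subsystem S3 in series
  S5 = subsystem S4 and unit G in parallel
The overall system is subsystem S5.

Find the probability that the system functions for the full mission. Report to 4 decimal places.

0.9822

Series (B, C, and D): 0.800000 × 0.860000 × 0.740000 = 0.509120
Parallel (A and [0.509120]): 1 − (1 − 0.750000)(1 − 0.509120) = 0.877280
Parallel (E and F): 1 − (1 − 0.910000)(1 − 0.820000) = 0.983800
Series ([0.877280] and [0.983800]): 0.877280 × 0.983800 = 0.863068
Parallel ([0.863068] and G): 1 − (1 − 0.863068)(1 − 0.870000) = 0.9822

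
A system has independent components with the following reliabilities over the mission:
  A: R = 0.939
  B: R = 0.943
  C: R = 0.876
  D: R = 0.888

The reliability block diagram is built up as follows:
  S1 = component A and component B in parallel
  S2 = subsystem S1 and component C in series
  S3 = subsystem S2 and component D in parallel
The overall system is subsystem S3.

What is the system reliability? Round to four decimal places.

0.9858

Parallel (A and B): 1 − (1 − 0.939000)(1 − 0.943000) = 0.996523
Series ([0.996523] and C): 0.996523 × 0.876000 = 0.872954
Parallel ([0.872954] and D): 1 − (1 − 0.872954)(1 − 0.888000) = 0.9858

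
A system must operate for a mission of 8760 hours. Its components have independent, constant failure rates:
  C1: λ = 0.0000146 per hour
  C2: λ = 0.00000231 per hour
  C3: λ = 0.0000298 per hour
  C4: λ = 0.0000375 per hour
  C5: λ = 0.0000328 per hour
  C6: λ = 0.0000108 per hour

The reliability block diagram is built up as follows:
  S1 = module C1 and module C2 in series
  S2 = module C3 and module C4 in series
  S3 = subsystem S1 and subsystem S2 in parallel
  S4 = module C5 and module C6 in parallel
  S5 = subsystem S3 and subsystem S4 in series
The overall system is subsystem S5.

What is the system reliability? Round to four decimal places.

0.9175

R(C1) = exp(−0.0000146 × 8760) = 0.879945
R(C2) = exp(−0.00000231 × 8760) = 0.979968
R(C3) = exp(−0.0000298 × 8760) = 0.770244
R(C4) = exp(−0.0000375 × 8760) = 0.720003
R(C5) = exp(−0.0000328 × 8760) = 0.750266
R(C6) = exp(−0.0000108 × 8760) = 0.909729
Series (C1 and C2): 0.879945 × 0.979968 = 0.862318
Series (C3 and C4): 0.770244 × 0.720003 = 0.554578
Parallel ([0.862318] and [0.554578]): 1 − (1 − 0.862318)(1 − 0.554578) = 0.938673
Parallel (C5 and C6): 1 − (1 − 0.750266)(1 − 0.909729) = 0.977456
Series ([0.938673] and [0.977456]): 0.938673 × 0.977456 = 0.9175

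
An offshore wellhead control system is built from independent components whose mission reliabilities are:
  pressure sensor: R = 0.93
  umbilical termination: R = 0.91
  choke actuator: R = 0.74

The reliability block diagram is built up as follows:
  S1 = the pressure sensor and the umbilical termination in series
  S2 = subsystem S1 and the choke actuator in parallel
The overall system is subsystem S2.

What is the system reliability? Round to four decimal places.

0.9600

Series (pressure sensor and umbilical termination): 0.930000 × 0.910000 = 0.846300
Parallel ([0.846300] and choke actuator): 1 − (1 − 0.846300)(1 − 0.740000) = 0.9600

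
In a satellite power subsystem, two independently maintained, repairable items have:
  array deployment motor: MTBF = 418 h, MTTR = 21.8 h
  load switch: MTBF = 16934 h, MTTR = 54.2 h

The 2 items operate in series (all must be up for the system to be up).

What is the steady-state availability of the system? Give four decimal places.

0.9474

A(array deployment motor) = MTBF/(MTBF+MTTR) = 418/(418+21.8) = 0.950432
A(load switch) = MTBF/(MTBF+MTTR) = 16934/(16934+54.2) = 0.996810
Series availability: 0.950432 × 0.996810 = 0.9474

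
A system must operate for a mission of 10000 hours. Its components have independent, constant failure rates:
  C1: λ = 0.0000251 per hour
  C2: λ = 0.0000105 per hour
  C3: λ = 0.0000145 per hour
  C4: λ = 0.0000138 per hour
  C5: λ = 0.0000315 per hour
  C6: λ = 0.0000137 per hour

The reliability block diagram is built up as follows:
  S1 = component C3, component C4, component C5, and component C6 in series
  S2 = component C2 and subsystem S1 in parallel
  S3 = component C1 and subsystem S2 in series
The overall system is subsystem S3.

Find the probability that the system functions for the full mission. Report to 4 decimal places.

R(C1) = exp(−0.0000251 × 10000) = 0.778022
R(C2) = exp(−0.0000105 × 10000) = 0.900325
R(C3) = exp(−0.0000145 × 10000) = 0.865022
R(C4) = exp(−0.0000138 × 10000) = 0.871099
R(C5) = exp(−0.0000315 × 10000) = 0.729789
R(C6) = exp(−0.0000137 × 10000) = 0.871970
Series (C3, C4, C5, and C6): 0.865022 × 0.871099 × 0.729789 × 0.871970 = 0.479505
Parallel (C2 and [0.479505]): 1 − (1 − 0.900325)(1 − 0.479505) = 0.948120
Series (C1 and [0.948120]): 0.778022 × 0.948120 = 0.7377

0.7377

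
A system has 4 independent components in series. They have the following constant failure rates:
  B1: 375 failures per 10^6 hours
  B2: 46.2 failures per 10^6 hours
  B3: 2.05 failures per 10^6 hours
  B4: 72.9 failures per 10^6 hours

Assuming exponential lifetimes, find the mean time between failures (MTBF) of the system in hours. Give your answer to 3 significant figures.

2020

Series of exponential components: λ_sys = Σ λ_i
λ_sys = 0.000375 + 0.0000462 + 0.00000205 + 0.0000729 = 4.9615e-04 /h
MTBF = 1 / λ_sys = 2020 h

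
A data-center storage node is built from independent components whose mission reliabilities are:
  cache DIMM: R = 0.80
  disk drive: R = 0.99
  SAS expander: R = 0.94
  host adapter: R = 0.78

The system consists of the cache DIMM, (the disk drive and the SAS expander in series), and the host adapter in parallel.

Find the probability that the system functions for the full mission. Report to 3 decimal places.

0.997

Series (disk drive and SAS expander): 0.99000 × 0.94000 = 0.93060
Parallel (cache DIMM, [0.93060], and host adapter): 1 − (1 − 0.80000)(1 − 0.93060)(1 − 0.78000) = 0.997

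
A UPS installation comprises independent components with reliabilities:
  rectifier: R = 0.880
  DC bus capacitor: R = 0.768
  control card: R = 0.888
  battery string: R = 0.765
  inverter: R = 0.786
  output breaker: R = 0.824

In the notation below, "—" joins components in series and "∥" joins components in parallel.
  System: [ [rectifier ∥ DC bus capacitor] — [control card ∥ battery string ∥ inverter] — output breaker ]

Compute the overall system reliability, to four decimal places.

0.7965

Parallel (rectifier and DC bus capacitor): 1 − (1 − 0.880000)(1 − 0.768000) = 0.972160
Parallel (control card, battery string, and inverter): 1 − (1 − 0.888000)(1 − 0.765000)(1 − 0.786000) = 0.994368
Series ([0.972160], [0.994368], and output breaker): 0.972160 × 0.994368 × 0.824000 = 0.7965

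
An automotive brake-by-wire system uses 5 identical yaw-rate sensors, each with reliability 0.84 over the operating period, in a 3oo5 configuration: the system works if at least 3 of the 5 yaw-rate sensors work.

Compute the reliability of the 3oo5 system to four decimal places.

R = Σ_{i=3}^{5} C(5,i) p^i (1−p)^{5−i} with p = 0.84
C(5,3)·0.84^3·0.16^2 = 0.151732
C(5,4)·0.84^4·0.16^1 = 0.398297
C(5,5)·0.84^5·0.16^0 = 0.418212
Sum = 0.9682

0.9682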